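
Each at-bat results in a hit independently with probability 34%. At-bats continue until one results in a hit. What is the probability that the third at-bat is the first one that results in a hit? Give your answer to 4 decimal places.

0.1481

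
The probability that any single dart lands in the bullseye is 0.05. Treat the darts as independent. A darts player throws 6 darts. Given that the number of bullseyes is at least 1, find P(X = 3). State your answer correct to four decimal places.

X ~ Binomial(6, 0.05). Want P(X=3 | X≥1) = P(X=3) / P(X≥1).
P(X=3) = C(6,3)·0.05^3·0.95^3 = 0.002143
P(X≥1) = 1 − 0.735092 = 0.264908
Ratio = 0.002143 / 0.264908 = 0.008091

0.0081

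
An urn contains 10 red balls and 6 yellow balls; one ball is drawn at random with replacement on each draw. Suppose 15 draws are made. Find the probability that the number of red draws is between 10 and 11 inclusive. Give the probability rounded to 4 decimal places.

0.3560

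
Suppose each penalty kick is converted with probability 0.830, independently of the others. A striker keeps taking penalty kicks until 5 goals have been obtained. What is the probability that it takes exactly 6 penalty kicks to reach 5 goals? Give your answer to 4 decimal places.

0.3348

Y = trial on which the fifth success occurs; negative binomial, r=5, p=0.83.
P(Y=6) = C(5,4) · p^5 · (1−p)^1
= 5 · 0.3939 · 0.17 = 0.334818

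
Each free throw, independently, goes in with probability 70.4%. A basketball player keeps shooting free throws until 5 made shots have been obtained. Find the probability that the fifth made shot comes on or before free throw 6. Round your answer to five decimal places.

Finishing within 6 free throws ⇔ at least 5 successes in the first 6. With X ~ Binomial(6, 0.704), P(Y ≤ 6) = 1 − P(X ≤ 4).
  k=0: C(6,0)·0.704^0·0.296^6 = 0.0006726
  k=1: C(6,1)·0.704^1·0.296^5 = 0.0095980
  k=2: C(6,2)·0.704^2·0.296^4 = 0.0570694
  k=3: C(6,3)·0.704^3·0.296^3 = 0.1809769
  k=4: C(6,4)·0.704^4·0.296^2 = 0.3228236
1 − 0.5711406 = 0.4288594

0.42886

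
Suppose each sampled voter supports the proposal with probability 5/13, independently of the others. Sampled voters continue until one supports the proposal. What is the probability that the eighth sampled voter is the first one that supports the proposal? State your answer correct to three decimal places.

Geometric (trials to first success), p = 0.384615.
P(Y = 8) = (1−p)^7 · p = 0.033422 · 0.384615 = 0.01285

0.013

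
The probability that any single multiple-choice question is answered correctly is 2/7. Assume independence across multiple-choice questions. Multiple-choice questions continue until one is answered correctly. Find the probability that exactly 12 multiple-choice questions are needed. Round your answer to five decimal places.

0.00706

Geometric (trials to first success), p = 0.285714.
P(Y = 12) = (1−p)^11 · p = 0.024694 · 0.285714 = 0.0070554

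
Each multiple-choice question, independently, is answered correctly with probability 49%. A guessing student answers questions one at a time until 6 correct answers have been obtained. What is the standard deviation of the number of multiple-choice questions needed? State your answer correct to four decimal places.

Y = total multiple-choice questions until the sixth success; negative binomial with r=6, p=0.49.
SD(Y) = √[r(1−p)/p²] = √(12.744690) = 3.569971

3.5700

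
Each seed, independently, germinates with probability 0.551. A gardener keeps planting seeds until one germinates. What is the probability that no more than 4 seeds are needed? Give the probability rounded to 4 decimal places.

Y = number of seeds to the first success; geometric, p = 0.551.
P(Y ≤ 4) = 1 − (1−p)^4 = 1 − 0.040643 = 0.959357

0.9594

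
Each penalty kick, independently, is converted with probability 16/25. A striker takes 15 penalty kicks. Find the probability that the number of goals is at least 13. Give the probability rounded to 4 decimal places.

X ~ Binomial(15, 0.64); P(X ≥ 13) = Σ C(15,k) p^k (1−p)^(15−k) over k:
  k=13: C(15,13)·0.64^13·0.36^2 = 0.041128
  k=14: C(15,14)·0.64^14·0.36^1 = 0.010445
  k=15: C(15,15)·0.64^15·0.36^0 = 0.001238
Total = 0.052811

0.0528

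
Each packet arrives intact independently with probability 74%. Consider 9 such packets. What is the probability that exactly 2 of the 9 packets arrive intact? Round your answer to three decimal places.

0.002

X ~ Binomial(n=9, p=0.74).
P(X=2) = C(9,2) · p^2 · (1−p)^7
= 36 · 0.5476 · 8.0318e-05 = 0.00158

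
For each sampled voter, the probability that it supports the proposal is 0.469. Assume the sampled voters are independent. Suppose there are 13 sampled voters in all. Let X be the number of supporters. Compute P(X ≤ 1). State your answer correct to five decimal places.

X ~ Binomial(13, 0.469); P(X ≤ 1) = Σ C(13,k) p^k (1−p)^(13−k) over k:
  k=0: C(13,0)·0.469^0·0.531^13 = 0.0002668
  k=1: C(13,1)·0.469^1·0.531^12 = 0.0030637
Total = 0.0033306

0.00333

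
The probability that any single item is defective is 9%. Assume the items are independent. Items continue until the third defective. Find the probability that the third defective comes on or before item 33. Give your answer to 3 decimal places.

0.580

Finishing within 33 items ⇔ at least 3 successes in the first 33. With X ~ Binomial(33, 0.09), P(Y ≤ 33) = 1 − P(X ≤ 2).
  k=0: C(33,0)·0.09^0·0.91^33 = 0.04450
  k=1: C(33,1)·0.09^1·0.91^32 = 0.14524
  k=2: C(33,2)·0.09^2·0.91^31 = 0.22983
1 − 0.41957 = 0.58043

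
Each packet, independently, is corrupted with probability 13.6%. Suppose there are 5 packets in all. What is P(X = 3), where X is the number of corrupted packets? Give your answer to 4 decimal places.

X ~ Binomial(n=5, p=0.136).
P(X=3) = C(5,3) · p^3 · (1−p)^2
= 10 · 0.0025155 · 0.7465 = 0.018778

0.0188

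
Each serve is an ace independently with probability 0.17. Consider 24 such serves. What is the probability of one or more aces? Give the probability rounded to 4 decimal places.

P(at least one) = 1 − P(none) = 1 − (1 − 0.17)^24
= 1 − 0.011425 = 0.988575

0.9886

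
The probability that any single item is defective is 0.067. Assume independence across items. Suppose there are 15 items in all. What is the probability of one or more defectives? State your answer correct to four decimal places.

0.6466

P(at least one) = 1 − P(none) = 1 − (1 − 0.067)^15
= 1 − 0.353366 = 0.646634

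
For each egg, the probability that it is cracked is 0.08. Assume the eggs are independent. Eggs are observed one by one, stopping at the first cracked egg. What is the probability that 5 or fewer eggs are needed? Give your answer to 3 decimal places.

0.341

Y = number of eggs to the first success; geometric, p = 0.08.
P(Y ≤ 5) = 1 − (1−p)^5 = 1 − 0.65908 = 0.34092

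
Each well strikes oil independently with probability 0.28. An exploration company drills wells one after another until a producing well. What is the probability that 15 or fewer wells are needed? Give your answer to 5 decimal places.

0.99276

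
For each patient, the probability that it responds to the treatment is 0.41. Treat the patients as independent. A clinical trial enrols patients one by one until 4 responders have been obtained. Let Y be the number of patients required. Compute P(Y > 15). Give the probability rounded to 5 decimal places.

Needing more than 15 patients ⇔ fewer than 4 successes in the first 15. With X ~ Binomial(15, 0.41), P(Y > 15) = P(X ≤ 3).
  k=0: C(15,0)·0.41^0·0.59^15 = 0.0003654
  k=1: C(15,1)·0.41^1·0.59^14 = 0.0038089
  k=2: C(15,2)·0.41^2·0.59^13 = 0.0185282
  k=3: C(15,3)·0.41^3·0.59^12 = 0.0557939
P(X ≤ 3) = 0.0784965

0.07850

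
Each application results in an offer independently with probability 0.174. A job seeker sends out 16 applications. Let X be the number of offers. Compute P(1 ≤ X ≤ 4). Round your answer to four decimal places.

0.8224

X ~ Binomial(16, 0.174); P(1 ≤ X ≤ 4) = Σ C(16,k) p^k (1−p)^(16−k) over k:
  k=1: C(16,1)·0.174^1·0.826^15 = 0.158260
  k=2: C(16,2)·0.174^2·0.826^14 = 0.250035
  k=3: C(16,3)·0.174^3·0.826^13 = 0.245797
  k=4: C(16,4)·0.174^4·0.826^12 = 0.168279
Total = 0.822370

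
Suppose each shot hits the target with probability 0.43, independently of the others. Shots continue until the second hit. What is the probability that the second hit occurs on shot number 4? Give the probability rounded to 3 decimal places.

Y = trial on which the second success occurs; negative binomial, r=2, p=0.43.
P(Y=4) = C(3,1) · p^2 · (1−p)^2
= 3 · 0.1849 · 0.3249 = 0.18022

0.180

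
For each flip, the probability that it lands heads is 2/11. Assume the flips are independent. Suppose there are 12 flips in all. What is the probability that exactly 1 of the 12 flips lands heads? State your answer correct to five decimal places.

0.23998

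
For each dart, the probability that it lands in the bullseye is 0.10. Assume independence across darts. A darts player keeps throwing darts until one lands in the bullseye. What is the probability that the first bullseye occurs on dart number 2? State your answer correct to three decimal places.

Geometric (trials to first success), p = 0.10.
P(Y = 2) = (1−p)^1 · p = 0.9 · 0.10 = 0.09000

0.090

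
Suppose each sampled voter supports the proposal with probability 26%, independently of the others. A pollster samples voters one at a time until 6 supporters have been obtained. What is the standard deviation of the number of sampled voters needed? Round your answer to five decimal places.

Y = total sampled voters until the sixth success; negative binomial with r=6, p=0.26.
SD(Y) = √[r(1−p)/p²] = √(65.6804734) = 8.1043490

8.10435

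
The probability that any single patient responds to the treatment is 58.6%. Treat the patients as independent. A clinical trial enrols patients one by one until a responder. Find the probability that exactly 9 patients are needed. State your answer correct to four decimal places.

0.0005

Geometric (trials to first success), p = 0.586.
P(Y = 9) = (1−p)^8 · p = 0.00086298 · 0.586 = 0.000506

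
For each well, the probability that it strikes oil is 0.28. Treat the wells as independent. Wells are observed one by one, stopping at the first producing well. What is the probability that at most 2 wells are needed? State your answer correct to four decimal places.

Y = number of wells to the first success; geometric, p = 0.28.
P(Y ≤ 2) = 1 − (1−p)^2 = 1 − 0.518400 = 0.481600

0.4816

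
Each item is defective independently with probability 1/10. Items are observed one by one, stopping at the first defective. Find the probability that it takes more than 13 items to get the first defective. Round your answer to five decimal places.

0.25419

Y = number of items to the first success; geometric, p = 0.10.
P(Y > 13) = P(first 13 all fail) = (1−p)^13 = 0.2541866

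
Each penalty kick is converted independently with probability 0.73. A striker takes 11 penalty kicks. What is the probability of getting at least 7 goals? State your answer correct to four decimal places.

0.8507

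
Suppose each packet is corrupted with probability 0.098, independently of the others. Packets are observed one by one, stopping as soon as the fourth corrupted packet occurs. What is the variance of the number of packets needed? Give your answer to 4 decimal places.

375.6768

Y = total packets until the fourth success; negative binomial with r=4, p=0.098.
Var(Y) = r(1−p)/p² = 4·0.902 / 0.098² = 375.676801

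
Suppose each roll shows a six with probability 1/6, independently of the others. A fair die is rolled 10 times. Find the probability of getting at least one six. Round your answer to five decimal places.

0.83849

P(at least one) = 1 − P(none) = 1 − (1 − 0.166667)^10
= 1 − 0.1615056 = 0.8384944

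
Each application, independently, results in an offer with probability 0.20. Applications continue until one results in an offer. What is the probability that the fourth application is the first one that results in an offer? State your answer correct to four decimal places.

Geometric (trials to first success), p = 0.20.
P(Y = 4) = (1−p)^3 · p = 0.512 · 0.20 = 0.102400

0.1024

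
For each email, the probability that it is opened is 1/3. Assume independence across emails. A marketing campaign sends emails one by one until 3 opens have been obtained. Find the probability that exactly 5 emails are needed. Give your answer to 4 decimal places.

Y = trial on which the third success occurs; negative binomial, r=3, p=0.333333.
P(Y=5) = C(4,2) · p^3 · (1−p)^2
= 6 · 0.037037 · 0.44444 = 0.098765

0.0988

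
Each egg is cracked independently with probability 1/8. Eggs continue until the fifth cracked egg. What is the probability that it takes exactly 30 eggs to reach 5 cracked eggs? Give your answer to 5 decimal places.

Y = trial on which the fifth success occurs; negative binomial, r=5, p=0.125.
P(Y=30) = C(29,4) · p^5 · (1−p)^25
= 23751 · 3.0518e-05 · 0.035498 = 0.0257296

0.02573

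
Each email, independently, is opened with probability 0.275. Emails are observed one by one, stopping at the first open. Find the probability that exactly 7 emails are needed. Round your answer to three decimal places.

0.040

Geometric (trials to first success), p = 0.275.
P(Y = 7) = (1−p)^6 · p = 0.14522 · 0.275 = 0.03994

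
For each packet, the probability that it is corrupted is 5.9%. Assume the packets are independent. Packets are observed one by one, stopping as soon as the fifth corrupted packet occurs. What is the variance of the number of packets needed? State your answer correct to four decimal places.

1351.6231

Y = total packets until the fifth success; negative binomial with r=5, p=0.059.
Var(Y) = r(1−p)/p² = 5·0.941 / 0.059² = 1351.623097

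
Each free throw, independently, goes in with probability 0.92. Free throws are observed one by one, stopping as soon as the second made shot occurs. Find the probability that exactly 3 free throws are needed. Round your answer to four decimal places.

0.1354

Y = trial on which the second success occurs; negative binomial, r=2, p=0.92.
P(Y=3) = C(2,1) · p^2 · (1−p)^1
= 2 · 0.8464 · 0.08 = 0.135424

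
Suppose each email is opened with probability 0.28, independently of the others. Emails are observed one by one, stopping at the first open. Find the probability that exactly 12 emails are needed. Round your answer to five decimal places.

0.00755

Geometric (trials to first success), p = 0.28.
P(Y = 12) = (1−p)^11 · p = 0.026956 · 0.28 = 0.0075477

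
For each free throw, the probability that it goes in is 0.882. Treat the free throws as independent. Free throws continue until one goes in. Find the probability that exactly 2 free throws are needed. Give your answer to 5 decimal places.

0.10408

Geometric (trials to first success), p = 0.882.
P(Y = 2) = (1−p)^1 · p = 0.118 · 0.882 = 0.1040760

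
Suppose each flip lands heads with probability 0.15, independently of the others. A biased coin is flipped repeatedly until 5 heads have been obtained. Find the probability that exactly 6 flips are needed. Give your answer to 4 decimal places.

0.0003

Y = trial on which the fifth success occurs; negative binomial, r=5, p=0.15.
P(Y=6) = C(5,4) · p^5 · (1−p)^1
= 5 · 7.5937e-05 · 0.85 = 0.000323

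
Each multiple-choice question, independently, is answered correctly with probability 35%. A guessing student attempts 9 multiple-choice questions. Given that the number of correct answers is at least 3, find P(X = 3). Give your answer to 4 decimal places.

X ~ Binomial(9, 0.35). Want P(X=3 | X≥3) = P(X=3) / P(X≥3).
P(X=3) = C(9,3)·0.35^3·0.65^6 = 0.271621
P(X≥3) = 1 − 0.020712 − 0.100373 − 0.216188 = 0.662727
Ratio = 0.271621 / 0.662727 = 0.409854

0.4099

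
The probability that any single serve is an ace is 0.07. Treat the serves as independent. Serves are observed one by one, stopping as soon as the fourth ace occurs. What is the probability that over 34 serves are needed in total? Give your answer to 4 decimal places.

0.7878

Needing more than 34 serves ⇔ fewer than 4 successes in the first 34. With X ~ Binomial(34, 0.07), P(Y > 34) = P(X ≤ 3).
  k=0: C(34,0)·0.07^0·0.93^34 = 0.084805
  k=1: C(34,1)·0.07^1·0.93^33 = 0.217027
  k=2: C(34,2)·0.07^2·0.93^32 = 0.269534
  k=3: C(34,3)·0.07^3·0.93^31 = 0.216400
P(X ≤ 3) = 0.787766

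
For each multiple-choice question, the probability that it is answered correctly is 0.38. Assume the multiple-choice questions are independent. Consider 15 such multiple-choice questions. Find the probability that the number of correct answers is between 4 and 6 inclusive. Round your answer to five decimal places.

X ~ Binomial(15, 0.38); P(4 ≤ X ≤ 6) = Σ C(15,k) p^k (1−p)^(15−k) over k:
  k=4: C(15,4)·0.38^4·0.62^11 = 0.1481070
  k=5: C(15,5)·0.38^5·0.62^10 = 0.1997056
  k=6: C(15,6)·0.38^6·0.62^9 = 0.2040003
Total = 0.5518129

0.55181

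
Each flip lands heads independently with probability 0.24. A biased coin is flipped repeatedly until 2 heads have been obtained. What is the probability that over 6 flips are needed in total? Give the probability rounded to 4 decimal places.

0.5578

Needing more than 6 flips ⇔ fewer than 2 successes in the first 6. With X ~ Binomial(6, 0.24), P(Y > 6) = P(X ≤ 1).
  k=0: C(6,0)·0.24^0·0.76^6 = 0.192700
  k=1: C(6,1)·0.24^1·0.76^5 = 0.365116
P(X ≤ 1) = 0.557816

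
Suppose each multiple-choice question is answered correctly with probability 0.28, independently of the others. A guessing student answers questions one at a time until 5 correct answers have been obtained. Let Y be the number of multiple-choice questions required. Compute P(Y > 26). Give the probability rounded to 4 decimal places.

0.1084

Needing more than 26 multiple-choice questions ⇔ fewer than 5 successes in the first 26. With X ~ Binomial(26, 0.28), P(Y > 26) = P(X ≤ 4).
  k=0: C(26,0)·0.28^0·0.72^26 = 0.000195
  k=1: C(26,1)·0.28^1·0.72^25 = 0.001974
  k=2: C(26,2)·0.28^2·0.72^24 = 0.009598
  k=3: C(26,3)·0.28^3·0.72^23 = 0.029860
  k=4: C(26,4)·0.28^4·0.72^22 = 0.066771
P(X ≤ 4) = 0.108399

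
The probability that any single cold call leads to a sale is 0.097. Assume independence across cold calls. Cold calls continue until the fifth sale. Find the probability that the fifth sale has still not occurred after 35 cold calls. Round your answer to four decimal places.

Needing more than 35 cold calls ⇔ fewer than 5 successes in the first 35. With X ~ Binomial(35, 0.097), P(Y > 35) = P(X ≤ 4).
  k=0: C(35,0)·0.097^0·0.903^35 = 0.028124
  k=1: C(35,1)·0.097^1·0.903^34 = 0.105736
  k=2: C(35,2)·0.097^2·0.903^33 = 0.193088
  k=3: C(35,3)·0.097^3·0.903^32 = 0.228157
  k=4: C(35,4)·0.097^4·0.903^31 = 0.196068
P(X ≤ 4) = 0.751173

0.7512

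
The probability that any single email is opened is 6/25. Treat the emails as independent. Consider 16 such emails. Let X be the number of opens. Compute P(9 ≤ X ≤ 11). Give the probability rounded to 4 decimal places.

X ~ Binomial(16, 0.24); P(9 ≤ X ≤ 11) = Σ C(16,k) p^k (1−p)^(16−k) over k:
  k=9: C(16,9)·0.24^9·0.76^7 = 0.004426
  k=10: C(16,10)·0.24^10·0.76^6 = 0.000978
  k=11: C(16,11)·0.24^11·0.76^5 = 0.000169
Total = 0.005573

0.0056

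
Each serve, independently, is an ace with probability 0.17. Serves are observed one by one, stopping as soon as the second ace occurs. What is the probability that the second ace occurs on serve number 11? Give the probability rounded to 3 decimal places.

0.054

Y = trial on which the second success occurs; negative binomial, r=2, p=0.17.
P(Y=11) = C(10,1) · p^2 · (1−p)^9
= 10 · 0.0289 · 0.18694 = 0.05403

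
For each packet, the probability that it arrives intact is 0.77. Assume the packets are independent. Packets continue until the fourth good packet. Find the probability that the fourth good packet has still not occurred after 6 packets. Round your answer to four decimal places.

0.1391

Needing more than 6 packets ⇔ fewer than 4 successes in the first 6. With X ~ Binomial(6, 0.77), P(Y > 6) = P(X ≤ 3).
  k=0: C(6,0)·0.77^0·0.23^6 = 0.000148
  k=1: C(6,1)·0.77^1·0.23^5 = 0.002974
  k=2: C(6,2)·0.77^2·0.23^4 = 0.024888
  k=3: C(6,3)·0.77^3·0.23^3 = 0.111093
P(X ≤ 3) = 0.139102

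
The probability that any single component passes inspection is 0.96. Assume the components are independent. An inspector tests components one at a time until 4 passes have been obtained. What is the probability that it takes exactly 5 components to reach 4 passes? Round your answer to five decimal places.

0.13590

Y = trial on which the fourth success occurs; negative binomial, r=4, p=0.96.
P(Y=5) = C(4,3) · p^4 · (1−p)^1
= 4 · 0.84935 · 0.04 = 0.1358954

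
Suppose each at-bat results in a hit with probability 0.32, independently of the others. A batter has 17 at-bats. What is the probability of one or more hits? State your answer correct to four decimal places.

P(at least one) = 1 − P(none) = 1 − (1 − 0.32)^17
= 1 − 0.001421 = 0.998579

0.9986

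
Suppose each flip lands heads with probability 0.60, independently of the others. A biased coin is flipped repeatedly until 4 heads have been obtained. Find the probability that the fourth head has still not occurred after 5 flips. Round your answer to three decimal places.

Needing more than 5 flips ⇔ fewer than 4 successes in the first 5. With X ~ Binomial(5, 0.60), P(Y > 5) = P(X ≤ 3).
  k=0: C(5,0)·0.60^0·0.40^5 = 0.01024
  k=1: C(5,1)·0.60^1·0.40^4 = 0.07680
  k=2: C(5,2)·0.60^2·0.40^3 = 0.23040
  k=3: C(5,3)·0.60^3·0.40^2 = 0.34560
P(X ≤ 3) = 0.66304

0.663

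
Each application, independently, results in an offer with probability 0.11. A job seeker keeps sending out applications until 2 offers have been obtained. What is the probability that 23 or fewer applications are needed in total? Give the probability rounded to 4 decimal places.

Finishing within 23 applications ⇔ at least 2 successes in the first 23. With X ~ Binomial(23, 0.11), P(Y ≤ 23) = 1 − P(X ≤ 1).
  k=0: C(23,0)·0.11^0·0.89^23 = 0.068544
  k=1: C(23,1)·0.11^1·0.89^22 = 0.194850
1 − 0.263394 = 0.736606

0.7366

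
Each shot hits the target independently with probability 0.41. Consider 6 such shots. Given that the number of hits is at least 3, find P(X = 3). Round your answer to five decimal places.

0.59423

X ~ Binomial(6, 0.41). Want P(X=3 | X≥3) = P(X=3) / P(X≥3).
P(X=3) = C(6,3)·0.41^3·0.59^3 = 0.2830985
P(X≥3) = 1 − 0.0421805 − 0.1758714 − 0.3055393 = 0.4764088
Ratio = 0.2830985 / 0.4764088 = 0.5942344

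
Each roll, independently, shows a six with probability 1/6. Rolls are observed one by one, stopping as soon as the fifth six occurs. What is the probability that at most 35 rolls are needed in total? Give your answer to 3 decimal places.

0.716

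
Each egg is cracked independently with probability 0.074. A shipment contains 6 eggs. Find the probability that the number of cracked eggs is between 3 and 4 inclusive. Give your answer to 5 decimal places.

X ~ Binomial(6, 0.074); P(3 ≤ X ≤ 4) = Σ C(6,k) p^k (1−p)^(6−k) over k:
  k=3: C(6,3)·0.074^3·0.926^3 = 0.0064351
  k=4: C(6,4)·0.074^4·0.926^2 = 0.0003857
Total = 0.0068208

0.00682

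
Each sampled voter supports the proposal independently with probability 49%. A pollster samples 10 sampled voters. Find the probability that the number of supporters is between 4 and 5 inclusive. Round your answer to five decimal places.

0.45862

X ~ Binomial(10, 0.49); P(4 ≤ X ≤ 5) = Σ C(10,k) p^k (1−p)^(10−k) over k:
  k=4: C(10,4)·0.49^4·0.51^6 = 0.2130221
  k=5: C(10,5)·0.49^5·0.51^5 = 0.2456020
Total = 0.4586241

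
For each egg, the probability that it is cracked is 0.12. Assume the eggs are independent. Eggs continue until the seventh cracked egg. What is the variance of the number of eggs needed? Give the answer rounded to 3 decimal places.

Y = total eggs until the seventh success; negative binomial with r=7, p=0.12.
Var(Y) = r(1−p)/p² = 7·0.88 / 0.12² = 427.77778

427.778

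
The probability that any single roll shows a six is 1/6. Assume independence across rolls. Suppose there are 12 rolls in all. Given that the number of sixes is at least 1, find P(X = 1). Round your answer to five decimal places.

0.30318

X ~ Binomial(12, 0.166667). Want P(X=1 | X≥1) = P(X=1) / P(X≥1).
P(X=1) = C(12,1)·0.166667^1·0.833333^11 = 0.2691760
P(X≥1) = 1 − 0.1121567 = 0.8878433
Ratio = 0.2691760 / 0.8878433 = 0.3031796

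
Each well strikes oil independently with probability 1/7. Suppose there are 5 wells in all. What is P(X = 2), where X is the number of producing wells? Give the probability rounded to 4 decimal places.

0.1285

X ~ Binomial(n=5, p=0.142857).
P(X=2) = C(5,2) · p^2 · (1−p)^3
= 10 · 0.020408 · 0.62974 = 0.128518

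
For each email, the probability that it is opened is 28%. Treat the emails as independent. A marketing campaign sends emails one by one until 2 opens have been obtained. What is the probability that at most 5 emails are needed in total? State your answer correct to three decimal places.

0.430

Finishing within 5 emails ⇔ at least 2 successes in the first 5. With X ~ Binomial(5, 0.28), P(Y ≤ 5) = 1 − P(X ≤ 1).
  k=0: C(5,0)·0.28^0·0.72^5 = 0.19349
  k=1: C(5,1)·0.28^1·0.72^4 = 0.37623
1 − 0.56973 = 0.43027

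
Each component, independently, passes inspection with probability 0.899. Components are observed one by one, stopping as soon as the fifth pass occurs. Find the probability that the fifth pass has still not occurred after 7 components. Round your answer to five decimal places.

0.02639

Needing more than 7 components ⇔ fewer than 5 successes in the first 7. With X ~ Binomial(7, 0.899), P(Y > 7) = P(X ≤ 4).
  k=0: C(7,0)·0.899^0·0.101^7 = 0.0000001
  k=1: C(7,1)·0.899^1·0.101^6 = 0.0000067
  k=2: C(7,2)·0.899^2·0.101^5 = 0.0001784
  k=3: C(7,3)·0.899^3·0.101^4 = 0.0026463
  k=4: C(7,4)·0.899^4·0.101^3 = 0.0235543
P(X ≤ 4) = 0.0263858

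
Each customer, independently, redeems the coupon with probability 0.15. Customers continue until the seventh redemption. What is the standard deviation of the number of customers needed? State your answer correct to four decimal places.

Y = total customers until the seventh success; negative binomial with r=7, p=0.15.
SD(Y) = √[r(1−p)/p²] = √(264.444444) = 16.261748

16.2617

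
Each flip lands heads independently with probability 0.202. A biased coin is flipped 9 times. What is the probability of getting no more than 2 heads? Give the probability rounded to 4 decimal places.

X ~ Binomial(9, 0.202); P(X ≤ 2) = Σ C(9,k) p^k (1−p)^(9−k) over k:
  k=0: C(9,0)·0.202^0·0.798^9 = 0.131228
  k=1: C(9,1)·0.202^1·0.798^8 = 0.298963
  k=2: C(9,2)·0.202^2·0.798^7 = 0.302709
Total = 0.732900

0.7329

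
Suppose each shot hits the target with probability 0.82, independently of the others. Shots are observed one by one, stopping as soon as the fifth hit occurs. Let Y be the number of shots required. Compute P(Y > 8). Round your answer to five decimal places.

0.03974

Needing more than 8 shots ⇔ fewer than 5 successes in the first 8. With X ~ Binomial(8, 0.82), P(Y > 8) = P(X ≤ 4).
  k=0: C(8,0)·0.82^0·0.18^8 = 0.0000011
  k=1: C(8,1)·0.82^1·0.18^7 = 0.0000402
  k=2: C(8,2)·0.82^2·0.18^6 = 0.0006404
  k=3: C(8,3)·0.82^3·0.18^5 = 0.0058343
  k=4: C(8,4)·0.82^4·0.18^4 = 0.0332234
P(X ≤ 4) = 0.0397393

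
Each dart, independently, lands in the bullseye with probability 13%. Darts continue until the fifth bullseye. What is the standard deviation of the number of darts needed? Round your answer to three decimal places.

Y = total darts until the fifth success; negative binomial with r=5, p=0.13.
SD(Y) = √[r(1−p)/p²] = √(257.39645) = 16.04358

16.044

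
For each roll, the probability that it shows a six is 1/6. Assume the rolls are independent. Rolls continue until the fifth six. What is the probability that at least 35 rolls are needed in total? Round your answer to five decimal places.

Needing more than 34 rolls ⇔ fewer than 5 successes in the first 34. With X ~ Binomial(34, 0.166667), P(Y > 34) = P(X ≤ 4).
  k=0: C(34,0)·0.166667^0·0.833333^34 = 0.0020316
  k=1: C(34,1)·0.166667^1·0.833333^33 = 0.0138149
  k=2: C(34,2)·0.166667^2·0.833333^32 = 0.0455890
  k=3: C(34,3)·0.166667^3·0.833333^31 = 0.0972566
  k=4: C(34,4)·0.166667^4·0.833333^30 = 0.1507478
P(X ≤ 4) = 0.3094399

0.30944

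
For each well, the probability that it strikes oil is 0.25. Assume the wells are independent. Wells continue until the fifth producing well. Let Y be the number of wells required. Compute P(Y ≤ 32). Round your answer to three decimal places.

0.930

Finishing within 32 wells ⇔ at least 5 successes in the first 32. With X ~ Binomial(32, 0.25), P(Y ≤ 32) = 1 − P(X ≤ 4).
  k=0: C(32,0)·0.25^0·0.75^32 = 0.00010
  k=1: C(32,1)·0.25^1·0.75^31 = 0.00107
  k=2: C(32,2)·0.25^2·0.75^30 = 0.00554
  k=3: C(32,3)·0.25^3·0.75^29 = 0.01845
  k=4: C(32,4)·0.25^4·0.75^28 = 0.04460
1 − 0.06976 = 0.93024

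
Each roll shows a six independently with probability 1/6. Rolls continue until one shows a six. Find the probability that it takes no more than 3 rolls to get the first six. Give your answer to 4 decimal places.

0.4213

Y = number of rolls to the first success; geometric, p = 0.166667.
P(Y ≤ 3) = 1 − (1−p)^3 = 1 − 0.578704 = 0.421296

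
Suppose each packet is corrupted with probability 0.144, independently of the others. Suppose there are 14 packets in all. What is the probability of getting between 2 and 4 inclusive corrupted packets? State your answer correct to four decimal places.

0.5795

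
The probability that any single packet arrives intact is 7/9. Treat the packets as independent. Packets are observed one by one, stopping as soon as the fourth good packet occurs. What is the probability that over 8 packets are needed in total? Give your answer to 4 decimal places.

Needing more than 8 packets ⇔ fewer than 4 successes in the first 8. With X ~ Binomial(8, 0.777778), P(Y > 8) = P(X ≤ 3).
  k=0: C(8,0)·0.777778^0·0.222222^8 = 0.000006
  k=1: C(8,1)·0.777778^1·0.222222^7 = 0.000167
  k=2: C(8,2)·0.777778^2·0.222222^6 = 0.002040
  k=3: C(8,3)·0.777778^3·0.222222^5 = 0.014279
P(X ≤ 3) = 0.016491

0.0165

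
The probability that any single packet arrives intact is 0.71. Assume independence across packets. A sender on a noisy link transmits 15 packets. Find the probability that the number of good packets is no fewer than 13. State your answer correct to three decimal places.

X ~ Binomial(15, 0.71); P(X ≥ 13) = Σ C(15,k) p^k (1−p)^(15−k) over k:
  k=13: C(15,13)·0.71^13·0.29^2 = 0.10288
  k=14: C(15,14)·0.71^14·0.29^1 = 0.03598
  k=15: C(15,15)·0.71^15·0.29^0 = 0.00587
Total = 0.14474

0.145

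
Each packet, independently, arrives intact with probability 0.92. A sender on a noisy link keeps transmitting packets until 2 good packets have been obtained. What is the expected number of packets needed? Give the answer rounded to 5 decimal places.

2.17391

Y = total packets until the second success; negative binomial with r=2, p=0.92.
E[Y] = r / p = 2 / 0.92 = 2.1739130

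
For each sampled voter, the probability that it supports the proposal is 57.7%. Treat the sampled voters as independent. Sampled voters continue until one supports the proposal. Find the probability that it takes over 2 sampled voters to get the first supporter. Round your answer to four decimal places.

0.1789

Y = number of sampled voters to the first success; geometric, p = 0.577.
P(Y > 2) = P(first 2 all fail) = (1−p)^2 = 0.178929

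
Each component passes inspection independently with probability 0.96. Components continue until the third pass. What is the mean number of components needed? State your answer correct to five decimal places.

Y = total components until the third success; negative binomial with r=3, p=0.96.
E[Y] = r / p = 3 / 0.96 = 3.1250000

3.12500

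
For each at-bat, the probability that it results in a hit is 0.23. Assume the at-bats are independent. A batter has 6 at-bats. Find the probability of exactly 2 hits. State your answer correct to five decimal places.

0.27894

X ~ Binomial(n=6, p=0.23).
P(X=2) = C(6,2) · p^2 · (1−p)^4
= 15 · 0.0529 · 0.35153 = 0.2789394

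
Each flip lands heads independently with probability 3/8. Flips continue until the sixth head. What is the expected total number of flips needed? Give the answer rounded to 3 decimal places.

Y = total flips until the sixth success; negative binomial with r=6, p=0.375.
E[Y] = r / p = 6 / 0.375 = 16.00000

16.000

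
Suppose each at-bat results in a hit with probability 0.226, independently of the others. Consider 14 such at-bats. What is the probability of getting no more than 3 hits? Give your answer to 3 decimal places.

X ~ Binomial(14, 0.226); P(X ≤ 3) = Σ C(14,k) p^k (1−p)^(14−k) over k:
  k=0: C(14,0)·0.226^0·0.774^14 = 0.02769
  k=1: C(14,1)·0.226^1·0.774^13 = 0.11321
  k=2: C(14,2)·0.226^2·0.774^12 = 0.21486
  k=3: C(14,3)·0.226^3·0.774^11 = 0.25094
Total = 0.60670

0.607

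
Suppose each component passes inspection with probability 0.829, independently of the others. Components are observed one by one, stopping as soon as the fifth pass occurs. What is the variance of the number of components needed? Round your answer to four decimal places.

1.2441

Y = total components until the fifth success; negative binomial with r=5, p=0.829.
Var(Y) = r(1−p)/p² = 5·0.171 / 0.829² = 1.244105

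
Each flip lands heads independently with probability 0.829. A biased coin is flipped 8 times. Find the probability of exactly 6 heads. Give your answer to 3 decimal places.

X ~ Binomial(n=8, p=0.829).
P(X=6) = C(8,6) · p^6 · (1−p)^2
= 28 · 0.32458 · 0.029241 = 0.26575

0.266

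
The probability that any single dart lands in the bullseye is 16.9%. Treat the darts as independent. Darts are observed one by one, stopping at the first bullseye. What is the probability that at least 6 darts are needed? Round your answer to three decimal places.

Y = number of darts to the first success; geometric, p = 0.169.
P(Y > 5) = P(first 5 all fail) = (1−p)^5 = 0.39628

0.396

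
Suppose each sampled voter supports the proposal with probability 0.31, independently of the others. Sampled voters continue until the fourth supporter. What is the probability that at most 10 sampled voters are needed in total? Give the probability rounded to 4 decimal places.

Finishing within 10 sampled voters ⇔ at least 4 successes in the first 10. With X ~ Binomial(10, 0.31), P(Y ≤ 10) = 1 − P(X ≤ 3).
  k=0: C(10,0)·0.31^0·0.69^10 = 0.024462
  k=1: C(10,1)·0.31^1·0.69^9 = 0.109901
  k=2: C(10,2)·0.31^2·0.69^8 = 0.222192
  k=3: C(10,3)·0.31^3·0.69^7 = 0.266201
1 − 0.622757 = 0.377243

0.3772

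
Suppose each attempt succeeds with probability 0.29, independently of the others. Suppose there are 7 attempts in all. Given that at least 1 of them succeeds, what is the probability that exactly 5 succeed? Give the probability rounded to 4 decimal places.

0.0239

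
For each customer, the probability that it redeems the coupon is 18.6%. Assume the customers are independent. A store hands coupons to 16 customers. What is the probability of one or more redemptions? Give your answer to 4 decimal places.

P(at least one) = 1 − P(none) = 1 − (1 − 0.186)^16
= 1 − 0.037153 = 0.962847

0.9628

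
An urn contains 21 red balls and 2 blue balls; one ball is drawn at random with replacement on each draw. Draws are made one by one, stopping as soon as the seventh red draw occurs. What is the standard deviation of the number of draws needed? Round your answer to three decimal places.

0.854

Y = total draws until the seventh success; negative binomial with r=7, p=0.913043.
SD(Y) = √[r(1−p)/p²] = √(0.73016) = 0.85449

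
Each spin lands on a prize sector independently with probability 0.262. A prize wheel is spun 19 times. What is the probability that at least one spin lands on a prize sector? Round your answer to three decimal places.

0.997

P(at least one) = 1 − P(none) = 1 − (1 − 0.262)^19
= 1 − 0.00311 = 0.99689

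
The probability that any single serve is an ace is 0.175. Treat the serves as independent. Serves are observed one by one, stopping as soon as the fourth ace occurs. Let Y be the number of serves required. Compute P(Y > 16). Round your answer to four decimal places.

Needing more than 16 serves ⇔ fewer than 4 successes in the first 16. With X ~ Binomial(16, 0.175), P(Y > 16) = P(X ≤ 3).
  k=0: C(16,0)·0.175^0·0.825^16 = 0.046054
  k=1: C(16,1)·0.175^1·0.825^15 = 0.156303
  k=2: C(16,2)·0.175^2·0.825^14 = 0.248664
  k=3: C(16,3)·0.175^3·0.825^13 = 0.246152
P(X ≤ 3) = 0.697172

0.6972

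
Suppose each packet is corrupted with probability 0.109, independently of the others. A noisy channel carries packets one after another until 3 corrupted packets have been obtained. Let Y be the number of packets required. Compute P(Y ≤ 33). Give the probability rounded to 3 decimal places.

Finishing within 33 packets ⇔ at least 3 successes in the first 33. With X ~ Binomial(33, 0.109), P(Y ≤ 33) = 1 − P(X ≤ 2).
  k=0: C(33,0)·0.109^0·0.891^33 = 0.02218
  k=1: C(33,1)·0.109^1·0.891^32 = 0.08954
  k=2: C(33,2)·0.109^2·0.891^31 = 0.17527
1 − 0.28699 = 0.71301

0.713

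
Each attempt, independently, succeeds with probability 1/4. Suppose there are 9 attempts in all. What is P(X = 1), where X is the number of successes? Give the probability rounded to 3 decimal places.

0.225

X ~ Binomial(n=9, p=0.25).
P(X=1) = C(9,1) · p^1 · (1−p)^8
= 9 · 0.25 · 0.10011 = 0.22525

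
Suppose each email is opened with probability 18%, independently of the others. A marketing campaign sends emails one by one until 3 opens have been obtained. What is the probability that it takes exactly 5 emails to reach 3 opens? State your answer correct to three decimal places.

0.024

Y = trial on which the third success occurs; negative binomial, r=3, p=0.18.
P(Y=5) = C(4,2) · p^3 · (1−p)^2
= 6 · 0.005832 · 0.6724 = 0.02353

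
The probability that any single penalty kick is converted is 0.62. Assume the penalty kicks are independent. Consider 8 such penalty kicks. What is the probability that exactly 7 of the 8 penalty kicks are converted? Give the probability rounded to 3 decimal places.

X ~ Binomial(n=8, p=0.62).
P(X=7) = C(8,7) · p^7 · (1−p)^1
= 8 · 0.035216 · 0.38 = 0.10706

0.107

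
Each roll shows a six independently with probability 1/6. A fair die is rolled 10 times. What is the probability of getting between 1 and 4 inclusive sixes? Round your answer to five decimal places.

0.82303

X ~ Binomial(10, 0.166667); P(1 ≤ X ≤ 4) = Σ C(10,k) p^k (1−p)^(10−k) over k:
  k=1: C(10,1)·0.166667^1·0.833333^9 = 0.3230112
  k=2: C(10,2)·0.166667^2·0.833333^8 = 0.2907100
  k=3: C(10,3)·0.166667^3·0.833333^7 = 0.1550454
  k=4: C(10,4)·0.166667^4·0.833333^6 = 0.0542659
Total = 0.8230325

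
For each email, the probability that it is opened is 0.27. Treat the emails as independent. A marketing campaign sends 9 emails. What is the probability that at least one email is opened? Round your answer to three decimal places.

0.941

P(at least one) = 1 − P(none) = 1 − (1 − 0.27)^9
= 1 − 0.05887 = 0.94113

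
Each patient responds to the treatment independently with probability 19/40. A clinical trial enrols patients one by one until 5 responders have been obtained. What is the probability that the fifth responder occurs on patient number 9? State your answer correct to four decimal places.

0.1286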